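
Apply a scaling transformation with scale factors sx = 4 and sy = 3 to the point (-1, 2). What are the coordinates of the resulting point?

Scaling matrix:
[[4, 0], [0, 3]]
Result: (-1 × 4, 2 × 3) = (-4, 6)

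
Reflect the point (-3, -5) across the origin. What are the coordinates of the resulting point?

Reflection across origin: (-3, -5) → (3, 5)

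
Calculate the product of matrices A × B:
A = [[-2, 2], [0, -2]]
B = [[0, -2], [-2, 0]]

Matrix multiplication:
C[0][0] = -2×0 + 2×-2 = -4
C[0][1] = -2×-2 + 2×0 = 4
C[1][0] = 0×0 + -2×-2 = 4
C[1][1] = 0×-2 + -2×0 = 0
Result: [[-4, 4], [4, 0]]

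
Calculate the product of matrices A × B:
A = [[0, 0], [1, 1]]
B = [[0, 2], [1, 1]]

Matrix multiplication:
C[0][0] = 0×0 + 0×1 = 0
C[0][1] = 0×2 + 0×1 = 0
C[1][0] = 1×0 + 1×1 = 1
C[1][1] = 1×2 + 1×1 = 3
Result: [[0, 0], [1, 3]]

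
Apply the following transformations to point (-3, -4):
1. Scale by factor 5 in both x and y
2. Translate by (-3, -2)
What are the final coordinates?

Step 1: Scale (-3, -4) by 5 → (-15, -20)
Step 2: Translate by (-3, -2) → (-18, -22)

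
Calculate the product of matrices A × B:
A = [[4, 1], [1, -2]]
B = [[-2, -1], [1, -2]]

Matrix multiplication:
C[0][0] = 4×-2 + 1×1 = -7
C[0][1] = 4×-1 + 1×-2 = -6
C[1][0] = 1×-2 + -2×1 = -4
C[1][1] = 1×-1 + -2×-2 = 3
Result: [[-7, -6], [-4, 3]]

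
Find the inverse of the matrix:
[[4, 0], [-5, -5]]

For [[a,b],[c,d]], inverse = (1/det)·[[d,-b],[-c,a]]
det = (4)(-5) - (0)(-5) = -20 - 0 = -20
Inverse = (1/-20)·[[-5, 0], [5, 4]]
= [[1/4, 0], [-1/4, -1/5]]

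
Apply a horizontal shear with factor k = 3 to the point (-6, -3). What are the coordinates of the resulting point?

Shear matrix for horizontal shear with factor k = 3:
[[1, 3], [0, 1]]
Result: (-6, -3) → (-15, -3)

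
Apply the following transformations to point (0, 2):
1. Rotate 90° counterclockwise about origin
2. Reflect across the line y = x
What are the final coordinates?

Step 1: Rotate 90° → (-2, 0)
Step 2: Reflect across line y = x → (0, -2)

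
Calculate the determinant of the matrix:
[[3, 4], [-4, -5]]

For a 2×2 matrix [[a, b], [c, d]], det = ad - bc
det = (3)(-5) - (4)(-4) = -15 - -16 = 1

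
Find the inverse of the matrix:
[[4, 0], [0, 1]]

For [[a,b],[c,d]], inverse = (1/det)·[[d,-b],[-c,a]]
det = (4)(1) - (0)(0) = 4 - 0 = 4
Inverse = (1/4)·[[1, 0], [0, 4]]
= [[1/4, 0], [0, 1]]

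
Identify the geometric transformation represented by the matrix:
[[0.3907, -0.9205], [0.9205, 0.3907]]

This matrix represents: rotation by 67° counterclockwise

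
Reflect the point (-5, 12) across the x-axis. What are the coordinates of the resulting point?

Reflection across x-axis: (-5, 12) → (-5, -12)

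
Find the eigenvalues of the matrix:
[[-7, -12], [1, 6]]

Characteristic equation: det(A - λI) = 0
λ² - (trace)λ + (det) = 0
trace = -7 + 6 = -1, det = (-7)(6) - (-12)(1) = -30
λ² - (-1)λ + (-30) = 0
λ = (-1 ± √((-1)² - 4·(-30))) / 2 = (-1 ± √121) / 2
Solving: λ = -6, 5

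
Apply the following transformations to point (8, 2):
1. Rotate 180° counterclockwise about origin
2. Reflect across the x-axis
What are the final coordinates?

Step 1: Rotate 180° → (-8, -2)
Step 2: Reflect across x-axis → (-8, 2)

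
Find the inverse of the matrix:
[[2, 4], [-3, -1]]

For [[a,b],[c,d]], inverse = (1/det)·[[d,-b],[-c,a]]
det = (2)(-1) - (4)(-3) = -2 - -12 = 10
Inverse = (1/10)·[[-1, -4], [3, 2]]
= [[-1/10, -2/5], [3/10, 1/5]]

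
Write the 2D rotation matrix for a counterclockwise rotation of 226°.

Rotation matrix formula: [[cos θ, -sin θ], [sin θ, cos θ]]
For θ = 226°:
cos(226°) = -0.6947
sin(226°) = -0.7193
Result: [[-0.6947, 0.7193], [-0.7193, -0.6947]]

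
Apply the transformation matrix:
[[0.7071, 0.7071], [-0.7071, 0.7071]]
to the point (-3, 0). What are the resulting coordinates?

Matrix multiplication:
[[0.7071, 0.7071], [-0.7071, 0.7071]] × [-3, 0]ᵀ
= [(0.7071)(-3) + (0.7071)(0), (-0.7071)(-3) + (0.7071)(0)]ᵀ
= [-2.1213, 2.1213]ᵀ
Result: (-2.1213, 2.1213)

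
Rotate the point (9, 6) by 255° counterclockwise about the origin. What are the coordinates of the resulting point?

Rotation matrix for 255°: [[cos 255°, -sin 255°], [sin 255°, cos 255°]] ≈ [[-0.258819, 0.965926], [-0.965926, -0.258819]]
[[-0.258819, 0.965926], [-0.965926, -0.258819]] × [9, 6]ᵀ ≈ [3.4662, -10.2462]ᵀ
Result: (3.4662, -10.2462)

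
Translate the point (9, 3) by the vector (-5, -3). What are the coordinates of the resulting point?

Translation by (-5, -3) (homogeneous matrix [[1, 0, -5], [0, 1, -3], [0, 0, 1]]):
x' = 9 + -5 = 4
y' = 3 + -3 = 0
Result: (4, 0)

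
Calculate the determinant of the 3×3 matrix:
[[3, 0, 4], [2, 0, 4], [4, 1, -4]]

Expansion along first row:
det = 3·det([[0,4],[1,-4]]) - 0·det([[2,4],[4,-4]]) + 4·det([[2,0],[4,1]])
    = 3·(0·-4 - 4·1) - 0·(2·-4 - 4·4) + 4·(2·1 - 0·4)
    = 3·-4 - 0·-24 + 4·2
    = -12 + 0 + 8 = -4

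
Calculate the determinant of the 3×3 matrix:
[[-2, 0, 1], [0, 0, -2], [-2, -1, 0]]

Expansion along first row:
det = -2·det([[0,-2],[-1,0]]) - 0·det([[0,-2],[-2,0]]) + 1·det([[0,0],[-2,-1]])
    = -2·(0·0 - -2·-1) - 0·(0·0 - -2·-2) + 1·(0·-1 - 0·-2)
    = -2·-2 - 0·-4 + 1·0
    = 4 + 0 + 0 = 4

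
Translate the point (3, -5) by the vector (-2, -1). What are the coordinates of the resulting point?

Translation by (-2, -1) (homogeneous matrix [[1, 0, -2], [0, 1, -1], [0, 0, 1]]):
x' = 3 + -2 = 1
y' = -5 + -1 = -6
Result: (1, -6)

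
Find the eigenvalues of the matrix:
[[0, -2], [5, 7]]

Characteristic equation: det(A - λI) = 0
λ² - (trace)λ + (det) = 0
trace = 0 + 7 = 7, det = (0)(7) - (-2)(5) = 10
λ² - (7)λ + (10) = 0
λ = (7 ± √((7)² - 4·(10))) / 2 = (7 ± √9) / 2
Solving: λ = 2, 5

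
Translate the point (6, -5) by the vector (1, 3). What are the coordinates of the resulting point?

Translation by (1, 3) (homogeneous matrix [[1, 0, 1], [0, 1, 3], [0, 0, 1]]):
x' = 6 + 1 = 7
y' = -5 + 3 = -2
Result: (7, -2)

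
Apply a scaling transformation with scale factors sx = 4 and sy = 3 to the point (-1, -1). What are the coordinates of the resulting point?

Scaling matrix:
[[4, 0], [0, 3]]
Result: (-1 × 4, -1 × 3) = (-4, -3)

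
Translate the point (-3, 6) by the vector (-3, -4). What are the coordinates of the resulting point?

Translation by (-3, -4) (homogeneous matrix [[1, 0, -3], [0, 1, -4], [0, 0, 1]]):
x' = -3 + -3 = -6
y' = 6 + -4 = 2
Result: (-6, 2)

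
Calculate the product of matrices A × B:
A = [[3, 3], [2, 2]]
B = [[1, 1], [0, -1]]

Matrix multiplication:
C[0][0] = 3×1 + 3×0 = 3
C[0][1] = 3×1 + 3×-1 = 0
C[1][0] = 2×1 + 2×0 = 2
C[1][1] = 2×1 + 2×-1 = 0
Result: [[3, 0], [2, 0]]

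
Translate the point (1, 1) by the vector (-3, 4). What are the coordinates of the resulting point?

Translation by (-3, 4) (homogeneous matrix [[1, 0, -3], [0, 1, 4], [0, 0, 1]]):
x' = 1 + -3 = -2
y' = 1 + 4 = 5
Result: (-2, 5)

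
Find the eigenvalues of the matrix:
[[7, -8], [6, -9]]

Characteristic equation: det(A - λI) = 0
λ² - (trace)λ + (det) = 0
trace = 7 + -9 = -2, det = (7)(-9) - (-8)(6) = -15
λ² - (-2)λ + (-15) = 0
λ = (-2 ± √((-2)² - 4·(-15))) / 2 = (-2 ± √64) / 2
Solving: λ = -5, 3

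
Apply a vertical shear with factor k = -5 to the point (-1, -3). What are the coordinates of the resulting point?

Shear matrix for vertical shear with factor k = -5:
[[1, 0], [-5, 1]]
Result: (-1, -3) → (-1, 2)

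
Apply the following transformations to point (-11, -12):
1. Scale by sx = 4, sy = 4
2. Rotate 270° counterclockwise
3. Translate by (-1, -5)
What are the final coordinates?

Step 1: Scale → (-44, -48)
Step 2: Rotate 270° → (-48, 44)
Step 3: Translate → (-49, 39)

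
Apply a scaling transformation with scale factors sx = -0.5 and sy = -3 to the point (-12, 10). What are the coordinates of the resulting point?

Scaling matrix:
[[-0.50, 0], [0, -3]]
Result: (-12 × -0.5, 10 × -3) = (6, -30)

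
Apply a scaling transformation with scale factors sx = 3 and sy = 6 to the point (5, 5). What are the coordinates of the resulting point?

Scaling matrix:
[[3, 0], [0, 6]]
Result: (5 × 3, 5 × 6) = (15, 30)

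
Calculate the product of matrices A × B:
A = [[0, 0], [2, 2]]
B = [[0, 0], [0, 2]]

Matrix multiplication:
C[0][0] = 0×0 + 0×0 = 0
C[0][1] = 0×0 + 0×2 = 0
C[1][0] = 2×0 + 2×0 = 0
C[1][1] = 2×0 + 2×2 = 4
Result: [[0, 0], [0, 4]]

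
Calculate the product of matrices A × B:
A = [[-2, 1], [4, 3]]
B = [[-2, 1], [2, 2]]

Matrix multiplication:
C[0][0] = -2×-2 + 1×2 = 6
C[0][1] = -2×1 + 1×2 = 0
C[1][0] = 4×-2 + 3×2 = -2
C[1][1] = 4×1 + 3×2 = 10
Result: [[6, 0], [-2, 10]]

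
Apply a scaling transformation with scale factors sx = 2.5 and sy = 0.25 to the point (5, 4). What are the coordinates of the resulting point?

Scaling matrix:
[[2.50, 0], [0, 0.25]]
Result: (5 × 2.5, 4 × 0.25) = (12.5, 1)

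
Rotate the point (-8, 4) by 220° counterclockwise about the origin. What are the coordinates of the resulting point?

Rotation matrix for 220°: [[cos 220°, -sin 220°], [sin 220°, cos 220°]] ≈ [[-0.766044, 0.642788], [-0.642788, -0.766044]]
[[-0.766044, 0.642788], [-0.642788, -0.766044]] × [-8, 4]ᵀ ≈ [8.6995, 2.0781]ᵀ
Result: (8.6995, 2.0781)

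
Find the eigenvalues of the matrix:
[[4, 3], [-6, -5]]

Characteristic equation: det(A - λI) = 0
λ² - (trace)λ + (det) = 0
trace = 4 + -5 = -1, det = (4)(-5) - (3)(-6) = -2
λ² - (-1)λ + (-2) = 0
λ = (-1 ± √((-1)² - 4·(-2))) / 2 = (-1 ± √9) / 2
Solving: λ = -2, 1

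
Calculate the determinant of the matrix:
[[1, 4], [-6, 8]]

For a 2×2 matrix [[a, b], [c, d]], det = ad - bc
det = (1)(8) - (4)(-6) = 8 - -24 = 32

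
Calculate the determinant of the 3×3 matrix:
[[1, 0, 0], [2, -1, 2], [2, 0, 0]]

Expansion along first row:
det = 1·det([[-1,2],[0,0]]) - 0·det([[2,2],[2,0]]) + 0·det([[2,-1],[2,0]])
    = 1·(-1·0 - 2·0) - 0·(2·0 - 2·2) + 0·(2·0 - -1·2)
    = 1·0 - 0·-4 + 0·2
    = 0 + 0 + 0 = 0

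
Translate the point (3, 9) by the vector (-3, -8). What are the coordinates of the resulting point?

Translation by (-3, -8) (homogeneous matrix [[1, 0, -3], [0, 1, -8], [0, 0, 1]]):
x' = 3 + -3 = 0
y' = 9 + -8 = 1
Result: (0, 1)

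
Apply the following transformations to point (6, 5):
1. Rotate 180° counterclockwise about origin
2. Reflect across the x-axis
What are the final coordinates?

Step 1: Rotate 180° → (-6, -5)
Step 2: Reflect across x-axis → (-6, 5)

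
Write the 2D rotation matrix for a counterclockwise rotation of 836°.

Rotation matrix formula: [[cos θ, -sin θ], [sin θ, cos θ]]
For θ = 836°:
cos(836°) = -0.4384
sin(836°) = 0.8988
Result: [[-0.4384, -0.8988], [0.8988, -0.4384]]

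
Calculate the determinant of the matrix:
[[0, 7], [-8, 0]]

For a 2×2 matrix [[a, b], [c, d]], det = ad - bc
det = (0)(0) - (7)(-8) = 0 - -56 = 56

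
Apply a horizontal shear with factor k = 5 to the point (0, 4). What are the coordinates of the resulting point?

Shear matrix for horizontal shear with factor k = 5:
[[1, 5], [0, 1]]
Result: (0, 4) → (20, 4)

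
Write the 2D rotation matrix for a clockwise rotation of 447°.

Rotation matrix formula: [[cos θ, -sin θ], [sin θ, cos θ]]
A clockwise rotation by 447° is equivalent to a counterclockwise rotation by -447°.
For θ = -447°:
cos(-447°) = 0.0523
sin(-447°) = -0.9986
Result: [[0.0523, 0.9986], [-0.9986, 0.0523]]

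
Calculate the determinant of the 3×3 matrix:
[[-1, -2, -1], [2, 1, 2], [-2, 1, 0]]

Expansion along first row:
det = -1·det([[1,2],[1,0]]) - -2·det([[2,2],[-2,0]]) + -1·det([[2,1],[-2,1]])
    = -1·(1·0 - 2·1) - -2·(2·0 - 2·-2) + -1·(2·1 - 1·-2)
    = -1·-2 - -2·4 + -1·4
    = 2 + 8 + -4 = 6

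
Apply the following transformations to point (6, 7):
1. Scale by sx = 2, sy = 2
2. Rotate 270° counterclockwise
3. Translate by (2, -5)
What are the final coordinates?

Step 1: Scale → (12, 14)
Step 2: Rotate 270° → (14, -12)
Step 3: Translate → (16, -17)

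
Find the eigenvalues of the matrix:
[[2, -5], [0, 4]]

Characteristic equation: det(A - λI) = 0
λ² - (trace)λ + (det) = 0
trace = 2 + 4 = 6, det = (2)(4) - (-5)(0) = 8
λ² - (6)λ + (8) = 0
λ = (6 ± √((6)² - 4·(8))) / 2 = (6 ± √4) / 2
Solving: λ = 2, 4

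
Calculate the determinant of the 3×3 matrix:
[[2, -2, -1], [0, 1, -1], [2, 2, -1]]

Expansion along first row:
det = 2·det([[1,-1],[2,-1]]) - -2·det([[0,-1],[2,-1]]) + -1·det([[0,1],[2,2]])
    = 2·(1·-1 - -1·2) - -2·(0·-1 - -1·2) + -1·(0·2 - 1·2)
    = 2·1 - -2·2 + -1·-2
    = 2 + 4 + 2 = 8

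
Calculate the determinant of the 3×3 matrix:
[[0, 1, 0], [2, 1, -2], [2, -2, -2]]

Expansion along first row:
det = 0·det([[1,-2],[-2,-2]]) - 1·det([[2,-2],[2,-2]]) + 0·det([[2,1],[2,-2]])
    = 0·(1·-2 - -2·-2) - 1·(2·-2 - -2·2) + 0·(2·-2 - 1·2)
    = 0·-6 - 1·0 + 0·-6
    = 0 + 0 + 0 = 0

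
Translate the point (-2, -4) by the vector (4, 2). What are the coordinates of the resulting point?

Translation by (4, 2) (homogeneous matrix [[1, 0, 4], [0, 1, 2], [0, 0, 1]]):
x' = -2 + 4 = 2
y' = -4 + 2 = -2
Result: (2, -2)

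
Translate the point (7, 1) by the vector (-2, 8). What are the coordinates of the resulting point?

Translation by (-2, 8) (homogeneous matrix [[1, 0, -2], [0, 1, 8], [0, 0, 1]]):
x' = 7 + -2 = 5
y' = 1 + 8 = 9
Result: (5, 9)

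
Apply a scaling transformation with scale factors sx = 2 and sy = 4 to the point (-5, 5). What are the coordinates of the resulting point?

Scaling matrix:
[[2, 0], [0, 4]]
Result: (-5 × 2, 5 × 4) = (-10, 20)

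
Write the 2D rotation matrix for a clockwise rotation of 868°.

Rotation matrix formula: [[cos θ, -sin θ], [sin θ, cos θ]]
A clockwise rotation by 868° is equivalent to a counterclockwise rotation by -868°.
For θ = -868°:
cos(-868°) = -0.8480
sin(-868°) = -0.5299
Result: [[-0.8480, 0.5299], [-0.5299, -0.8480]]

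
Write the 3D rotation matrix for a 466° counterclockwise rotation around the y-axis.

Rotation matrix for counterclockwise 466° around y-axis:
cos(466°) = -0.2756, sin(466°) = 0.9613
Result: [[-0.2756, 0, 0.9613], [0, 1, 0], [-0.9613, 0, -0.2756]]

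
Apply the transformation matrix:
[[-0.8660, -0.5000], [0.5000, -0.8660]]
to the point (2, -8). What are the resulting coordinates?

Matrix multiplication:
[[-0.8660, -0.5000], [0.5000, -0.8660]] × [2, -8]ᵀ
= [(-0.8660)(2) + (-0.5000)(-8), (0.5000)(2) + (-0.8660)(-8)]ᵀ
= [2.2680, 7.9280]ᵀ
Result: (2.2680, 7.9280)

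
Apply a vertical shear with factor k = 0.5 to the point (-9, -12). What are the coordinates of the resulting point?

Shear matrix for vertical shear with factor k = 0.5:
[[1, 0], [0.50, 1]]
Result: (-9, -12) → (-9, -16.5)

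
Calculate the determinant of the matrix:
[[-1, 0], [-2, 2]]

For a 2×2 matrix [[a, b], [c, d]], det = ad - bc
det = (-1)(2) - (0)(-2) = -2 - 0 = -2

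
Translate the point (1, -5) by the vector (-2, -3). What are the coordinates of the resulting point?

Translation by (-2, -3) (homogeneous matrix [[1, 0, -2], [0, 1, -3], [0, 0, 1]]):
x' = 1 + -2 = -1
y' = -5 + -3 = -8
Result: (-1, -8)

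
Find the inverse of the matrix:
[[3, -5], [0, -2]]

For [[a,b],[c,d]], inverse = (1/det)·[[d,-b],[-c,a]]
det = (3)(-2) - (-5)(0) = -6 - 0 = -6
Inverse = (1/-6)·[[-2, 5], [0, 3]]
= [[1/3, -5/6], [0, -1/2]]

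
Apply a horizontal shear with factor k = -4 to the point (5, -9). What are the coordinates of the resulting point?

Shear matrix for horizontal shear with factor k = -4:
[[1, -4], [0, 1]]
Result: (5, -9) → (41, -9)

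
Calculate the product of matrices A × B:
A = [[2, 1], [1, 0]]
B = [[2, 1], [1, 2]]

Matrix multiplication:
C[0][0] = 2×2 + 1×1 = 5
C[0][1] = 2×1 + 1×2 = 4
C[1][0] = 1×2 + 0×1 = 2
C[1][1] = 1×1 + 0×2 = 1
Result: [[5, 4], [2, 1]]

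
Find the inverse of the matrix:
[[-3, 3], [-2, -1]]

For [[a,b],[c,d]], inverse = (1/det)·[[d,-b],[-c,a]]
det = (-3)(-1) - (3)(-2) = 3 - -6 = 9
Inverse = (1/9)·[[-1, -3], [2, -3]]
= [[-1/9, -1/3], [2/9, -1/3]]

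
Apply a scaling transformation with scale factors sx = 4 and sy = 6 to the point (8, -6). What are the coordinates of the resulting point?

Scaling matrix:
[[4, 0], [0, 6]]
Result: (8 × 4, -6 × 6) = (32, -36)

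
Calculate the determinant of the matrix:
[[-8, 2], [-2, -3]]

For a 2×2 matrix [[a, b], [c, d]], det = ad - bc
det = (-8)(-3) - (2)(-2) = 24 - -4 = 28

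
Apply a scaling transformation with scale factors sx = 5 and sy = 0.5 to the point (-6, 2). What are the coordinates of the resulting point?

Scaling matrix:
[[5, 0], [0, 0.50]]
Result: (-6 × 5, 2 × 0.5) = (-30, 1)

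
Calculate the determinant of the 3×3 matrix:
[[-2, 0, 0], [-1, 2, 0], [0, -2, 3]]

Expansion along first row:
det = -2·det([[2,0],[-2,3]]) - 0·det([[-1,0],[0,3]]) + 0·det([[-1,2],[0,-2]])
    = -2·(2·3 - 0·-2) - 0·(-1·3 - 0·0) + 0·(-1·-2 - 2·0)
    = -2·6 - 0·-3 + 0·2
    = -12 + 0 + 0 = -12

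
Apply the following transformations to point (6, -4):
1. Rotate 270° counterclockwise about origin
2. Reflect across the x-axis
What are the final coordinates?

Step 1: Rotate 270° → (-4, -6)
Step 2: Reflect across x-axis → (-4, 6)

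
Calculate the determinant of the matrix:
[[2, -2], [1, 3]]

For a 2×2 matrix [[a, b], [c, d]], det = ad - bc
det = (2)(3) - (-2)(1) = 6 - -2 = 8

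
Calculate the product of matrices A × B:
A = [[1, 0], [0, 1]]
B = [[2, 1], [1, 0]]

Matrix multiplication:
C[0][0] = 1×2 + 0×1 = 2
C[0][1] = 1×1 + 0×0 = 1
C[1][0] = 0×2 + 1×1 = 1
C[1][1] = 0×1 + 1×0 = 0
Result: [[2, 1], [1, 0]]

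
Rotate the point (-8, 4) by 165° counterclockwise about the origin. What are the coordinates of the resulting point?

Rotation matrix for 165°: [[cos 165°, -sin 165°], [sin 165°, cos 165°]] ≈ [[-0.965926, -0.258819], [0.258819, -0.965926]]
[[-0.965926, -0.258819], [0.258819, -0.965926]] × [-8, 4]ᵀ ≈ [6.6921, -5.9343]ᵀ
Result: (6.6921, -5.9343)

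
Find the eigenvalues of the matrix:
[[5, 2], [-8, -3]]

Characteristic equation: det(A - λI) = 0
λ² - (trace)λ + (det) = 0
trace = 5 + -3 = 2, det = (5)(-3) - (2)(-8) = 1
λ² - (2)λ + (1) = 0
λ = (2 ± √((2)² - 4·(1))) / 2 = (2 ± √0) / 2
Solving: λ = 1, 1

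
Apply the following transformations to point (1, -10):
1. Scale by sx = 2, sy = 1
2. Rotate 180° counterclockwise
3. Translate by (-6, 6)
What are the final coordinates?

Step 1: Scale → (2, -10)
Step 2: Rotate 180° → (-2, 10)
Step 3: Translate → (-8, 16)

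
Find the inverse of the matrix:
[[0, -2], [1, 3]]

For [[a,b],[c,d]], inverse = (1/det)·[[d,-b],[-c,a]]
det = (0)(3) - (-2)(1) = 0 - -2 = 2
Inverse = (1/2)·[[3, 2], [-1, 0]]
= [[3/2, 1], [-1/2, 0]]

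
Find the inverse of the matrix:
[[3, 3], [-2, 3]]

For [[a,b],[c,d]], inverse = (1/det)·[[d,-b],[-c,a]]
det = (3)(3) - (3)(-2) = 9 - -6 = 15
Inverse = (1/15)·[[3, -3], [2, 3]]
= [[1/5, -1/5], [2/15, 1/5]]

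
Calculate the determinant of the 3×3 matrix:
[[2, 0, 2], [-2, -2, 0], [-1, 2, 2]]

Expansion along first row:
det = 2·det([[-2,0],[2,2]]) - 0·det([[-2,0],[-1,2]]) + 2·det([[-2,-2],[-1,2]])
    = 2·(-2·2 - 0·2) - 0·(-2·2 - 0·-1) + 2·(-2·2 - -2·-1)
    = 2·-4 - 0·-4 + 2·-6
    = -8 + 0 + -12 = -20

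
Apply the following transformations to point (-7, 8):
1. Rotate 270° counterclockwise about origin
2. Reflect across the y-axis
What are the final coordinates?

Step 1: Rotate 270° → (8, 7)
Step 2: Reflect across y-axis → (-8, 7)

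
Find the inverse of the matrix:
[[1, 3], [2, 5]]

For [[a,b],[c,d]], inverse = (1/det)·[[d,-b],[-c,a]]
det = (1)(5) - (3)(2) = 5 - 6 = -1
Inverse = (1/-1)·[[5, -3], [-2, 1]]
= [[-5, 3], [2, -1]]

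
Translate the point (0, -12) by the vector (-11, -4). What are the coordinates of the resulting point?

Translation by (-11, -4) (homogeneous matrix [[1, 0, -11], [0, 1, -4], [0, 0, 1]]):
x' = 0 + -11 = -11
y' = -12 + -4 = -16
Result: (-11, -16)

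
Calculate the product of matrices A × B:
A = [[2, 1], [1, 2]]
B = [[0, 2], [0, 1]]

Matrix multiplication:
C[0][0] = 2×0 + 1×0 = 0
C[0][1] = 2×2 + 1×1 = 5
C[1][0] = 1×0 + 2×0 = 0
C[1][1] = 1×2 + 2×1 = 4
Result: [[0, 5], [0, 4]]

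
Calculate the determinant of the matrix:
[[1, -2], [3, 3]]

For a 2×2 matrix [[a, b], [c, d]], det = ad - bc
det = (1)(3) - (-2)(3) = 3 - -6 = 9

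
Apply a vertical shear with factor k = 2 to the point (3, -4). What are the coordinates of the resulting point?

Shear matrix for vertical shear with factor k = 2:
[[1, 0], [2, 1]]
Result: (3, -4) → (3, 2)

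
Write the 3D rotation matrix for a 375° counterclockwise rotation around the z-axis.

Rotation matrix for counterclockwise 375° around z-axis:
cos(375°) = 0.9659, sin(375°) = 0.2588
Result: [[0.9659, -0.2588, 0], [0.2588, 0.9659, 0], [0, 0, 1]]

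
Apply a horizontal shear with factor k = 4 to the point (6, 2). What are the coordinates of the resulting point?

Shear matrix for horizontal shear with factor k = 4:
[[1, 4], [0, 1]]
Result: (6, 2) → (14, 2)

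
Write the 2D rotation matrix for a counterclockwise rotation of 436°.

Rotation matrix formula: [[cos θ, -sin θ], [sin θ, cos θ]]
For θ = 436°:
cos(436°) = 0.2419
sin(436°) = 0.9703
Result: [[0.2419, -0.9703], [0.9703, 0.2419]]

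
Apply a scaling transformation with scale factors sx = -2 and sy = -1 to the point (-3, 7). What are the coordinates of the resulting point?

Scaling matrix:
[[-2, 0], [0, -1]]
Result: (-3 × -2, 7 × -1) = (6, -7)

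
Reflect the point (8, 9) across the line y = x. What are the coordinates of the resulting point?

Reflection across line y = x: (8, 9) → (9, 8)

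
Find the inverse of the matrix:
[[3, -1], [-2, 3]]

For [[a,b],[c,d]], inverse = (1/det)·[[d,-b],[-c,a]]
det = (3)(3) - (-1)(-2) = 9 - 2 = 7
Inverse = (1/7)·[[3, 1], [2, 3]]
= [[3/7, 1/7], [2/7, 3/7]]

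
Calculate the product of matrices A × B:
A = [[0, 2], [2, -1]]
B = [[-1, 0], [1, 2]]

Matrix multiplication:
C[0][0] = 0×-1 + 2×1 = 2
C[0][1] = 0×0 + 2×2 = 4
C[1][0] = 2×-1 + -1×1 = -3
C[1][1] = 2×0 + -1×2 = -2
Result: [[2, 4], [-3, -2]]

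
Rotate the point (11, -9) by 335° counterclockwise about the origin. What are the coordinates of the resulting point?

Rotation matrix for 335°: [[cos 335°, -sin 335°], [sin 335°, cos 335°]] ≈ [[0.906308, 0.422618], [-0.422618, 0.906308]]
[[0.906308, 0.422618], [-0.422618, 0.906308]] × [11, -9]ᵀ ≈ [6.1658, -12.8056]ᵀ
Result: (6.1658, -12.8056)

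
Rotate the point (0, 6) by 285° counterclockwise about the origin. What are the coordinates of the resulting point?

Rotation matrix for 285°: [[cos 285°, -sin 285°], [sin 285°, cos 285°]] ≈ [[0.258819, 0.965926], [-0.965926, 0.258819]]
[[0.258819, 0.965926], [-0.965926, 0.258819]] × [0, 6]ᵀ ≈ [5.7956, 1.5529]ᵀ
Result: (5.7956, 1.5529)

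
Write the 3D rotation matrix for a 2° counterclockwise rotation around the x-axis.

Rotation matrix for counterclockwise 2° around x-axis:
cos(2°) = 0.9994, sin(2°) = 0.0349
Result: [[1, 0, 0], [0, 0.9994, -0.0349], [0, 0.0349, 0.9994]]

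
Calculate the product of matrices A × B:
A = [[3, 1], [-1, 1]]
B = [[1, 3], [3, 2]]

Matrix multiplication:
C[0][0] = 3×1 + 1×3 = 6
C[0][1] = 3×3 + 1×2 = 11
C[1][0] = -1×1 + 1×3 = 2
C[1][1] = -1×3 + 1×2 = -1
Result: [[6, 11], [2, -1]]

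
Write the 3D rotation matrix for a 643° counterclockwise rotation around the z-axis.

Rotation matrix for counterclockwise 643° around z-axis:
cos(643°) = 0.2250, sin(643°) = -0.9744
Result: [[0.2250, 0.9744, 0], [-0.9744, 0.2250, 0], [0, 0, 1]]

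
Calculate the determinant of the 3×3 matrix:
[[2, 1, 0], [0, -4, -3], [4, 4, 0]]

Expansion along first row:
det = 2·det([[-4,-3],[4,0]]) - 1·det([[0,-3],[4,0]]) + 0·det([[0,-4],[4,4]])
    = 2·(-4·0 - -3·4) - 1·(0·0 - -3·4) + 0·(0·4 - -4·4)
    = 2·12 - 1·12 + 0·16
    = 24 + -12 + 0 = 12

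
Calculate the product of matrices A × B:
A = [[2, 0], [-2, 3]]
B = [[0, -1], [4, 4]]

Matrix multiplication:
C[0][0] = 2×0 + 0×4 = 0
C[0][1] = 2×-1 + 0×4 = -2
C[1][0] = -2×0 + 3×4 = 12
C[1][1] = -2×-1 + 3×4 = 14
Result: [[0, -2], [12, 14]]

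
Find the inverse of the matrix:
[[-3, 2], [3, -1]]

For [[a,b],[c,d]], inverse = (1/det)·[[d,-b],[-c,a]]
det = (-3)(-1) - (2)(3) = 3 - 6 = -3
Inverse = (1/-3)·[[-1, -2], [-3, -3]]
= [[1/3, 2/3], [1, 1]]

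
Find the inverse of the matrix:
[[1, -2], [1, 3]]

For [[a,b],[c,d]], inverse = (1/det)·[[d,-b],[-c,a]]
det = (1)(3) - (-2)(1) = 3 - -2 = 5
Inverse = (1/5)·[[3, 2], [-1, 1]]
= [[3/5, 2/5], [-1/5, 1/5]]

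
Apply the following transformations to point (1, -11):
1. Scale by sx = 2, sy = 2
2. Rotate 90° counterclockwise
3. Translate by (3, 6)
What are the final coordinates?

Step 1: Scale → (2, -22)
Step 2: Rotate 90° → (22, 2)
Step 3: Translate → (25, 8)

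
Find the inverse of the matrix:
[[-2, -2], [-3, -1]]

For [[a,b],[c,d]], inverse = (1/det)·[[d,-b],[-c,a]]
det = (-2)(-1) - (-2)(-3) = 2 - 6 = -4
Inverse = (1/-4)·[[-1, 2], [3, -2]]
= [[1/4, -1/2], [-3/4, 1/2]]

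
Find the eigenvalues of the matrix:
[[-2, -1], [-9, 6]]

Characteristic equation: det(A - λI) = 0
λ² - (trace)λ + (det) = 0
trace = -2 + 6 = 4, det = (-2)(6) - (-1)(-9) = -21
λ² - (4)λ + (-21) = 0
λ = (4 ± √((4)² - 4·(-21))) / 2 = (4 ± √100) / 2
Solving: λ = -3, 7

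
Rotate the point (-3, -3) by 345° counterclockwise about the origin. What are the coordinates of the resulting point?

Rotation matrix for 345°: [[cos 345°, -sin 345°], [sin 345°, cos 345°]] ≈ [[0.965926, 0.258819], [-0.258819, 0.965926]]
[[0.965926, 0.258819], [-0.258819, 0.965926]] × [-3, -3]ᵀ ≈ [-3.6742, -2.1213]ᵀ
Result: (-3.6742, -2.1213)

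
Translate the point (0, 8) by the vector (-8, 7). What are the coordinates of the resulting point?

Translation by (-8, 7) (homogeneous matrix [[1, 0, -8], [0, 1, 7], [0, 0, 1]]):
x' = 0 + -8 = -8
y' = 8 + 7 = 15
Result: (-8, 15)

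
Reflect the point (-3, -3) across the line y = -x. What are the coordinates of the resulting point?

Reflection across line y = -x: (-3, -3) → (3, 3)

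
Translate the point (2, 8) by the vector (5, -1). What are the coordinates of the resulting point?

Translation by (5, -1) (homogeneous matrix [[1, 0, 5], [0, 1, -1], [0, 0, 1]]):
x' = 2 + 5 = 7
y' = 8 + -1 = 7
Result: (7, 7)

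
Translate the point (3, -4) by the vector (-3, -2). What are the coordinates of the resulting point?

Translation by (-3, -2) (homogeneous matrix [[1, 0, -3], [0, 1, -2], [0, 0, 1]]):
x' = 3 + -3 = 0
y' = -4 + -2 = -6
Result: (0, -6)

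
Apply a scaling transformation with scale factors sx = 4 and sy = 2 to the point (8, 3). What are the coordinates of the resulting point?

Scaling matrix:
[[4, 0], [0, 2]]
Result: (8 × 4, 3 × 2) = (32, 6)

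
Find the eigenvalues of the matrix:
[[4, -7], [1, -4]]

Characteristic equation: det(A - λI) = 0
λ² - (trace)λ + (det) = 0
trace = 4 + -4 = 0, det = (4)(-4) - (-7)(1) = -9
λ² - (0)λ + (-9) = 0
λ = (0 ± √((0)² - 4·(-9))) / 2 = (0 ± √36) / 2
Solving: λ = -3, 3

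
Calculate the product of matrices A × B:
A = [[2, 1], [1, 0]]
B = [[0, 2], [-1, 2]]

Matrix multiplication:
C[0][0] = 2×0 + 1×-1 = -1
C[0][1] = 2×2 + 1×2 = 6
C[1][0] = 1×0 + 0×-1 = 0
C[1][1] = 1×2 + 0×2 = 2
Result: [[-1, 6], [0, 2]]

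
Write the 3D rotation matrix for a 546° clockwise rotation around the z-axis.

Rotation matrix for clockwise 546° around z-axis:
A clockwise rotation by 546° is a counterclockwise rotation by -546°.
cos(-546°) = -0.9945, sin(-546°) = 0.1045
Result: [[-0.9945, -0.1045, 0], [0.1045, -0.9945, 0], [0, 0, 1]]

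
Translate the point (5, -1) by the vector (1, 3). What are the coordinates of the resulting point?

Translation by (1, 3) (homogeneous matrix [[1, 0, 1], [0, 1, 3], [0, 0, 1]]):
x' = 5 + 1 = 6
y' = -1 + 3 = 2
Result: (6, 2)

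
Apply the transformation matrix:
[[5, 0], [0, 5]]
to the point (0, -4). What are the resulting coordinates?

Matrix multiplication:
[[5, 0], [0, 5]] × [0, -4]ᵀ
= [(5)(0) + (0)(-4), (0)(0) + (5)(-4)]ᵀ
= [0, -20]ᵀ
Result: (0, -20)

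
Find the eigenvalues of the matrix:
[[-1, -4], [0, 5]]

Characteristic equation: det(A - λI) = 0
λ² - (trace)λ + (det) = 0
trace = -1 + 5 = 4, det = (-1)(5) - (-4)(0) = -5
λ² - (4)λ + (-5) = 0
λ = (4 ± √((4)² - 4·(-5))) / 2 = (4 ± √36) / 2
Solving: λ = -1, 5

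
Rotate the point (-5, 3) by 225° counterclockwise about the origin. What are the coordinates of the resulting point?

Rotation matrix for 225°: [[cos 225°, -sin 225°], [sin 225°, cos 225°]] ≈ [[-0.707107, 0.707107], [-0.707107, -0.707107]]
[[-0.707107, 0.707107], [-0.707107, -0.707107]] × [-5, 3]ᵀ ≈ [5.6569, 1.4142]ᵀ
Result: (5.6569, 1.4142)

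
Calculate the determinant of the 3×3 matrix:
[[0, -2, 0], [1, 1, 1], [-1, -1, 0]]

Expansion along first row:
det = 0·det([[1,1],[-1,0]]) - -2·det([[1,1],[-1,0]]) + 0·det([[1,1],[-1,-1]])
    = 0·(1·0 - 1·-1) - -2·(1·0 - 1·-1) + 0·(1·-1 - 1·-1)
    = 0·1 - -2·1 + 0·0
    = 0 + 2 + 0 = 2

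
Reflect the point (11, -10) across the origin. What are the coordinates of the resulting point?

Reflection across origin: (11, -10) → (-11, 10)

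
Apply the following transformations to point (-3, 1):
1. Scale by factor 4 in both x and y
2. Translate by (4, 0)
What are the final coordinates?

Step 1: Scale (-3, 1) by 4 → (-12, 4)
Step 2: Translate by (4, 0) → (-8, 4)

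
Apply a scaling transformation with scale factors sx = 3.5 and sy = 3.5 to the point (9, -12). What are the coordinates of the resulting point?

Scaling matrix:
[[3.50, 0], [0, 3.50]]
Result: (9 × 3.5, -12 × 3.5) = (31.5, -42)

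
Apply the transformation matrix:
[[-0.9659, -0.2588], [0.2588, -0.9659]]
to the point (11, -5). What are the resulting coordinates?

Matrix multiplication:
[[-0.9659, -0.2588], [0.2588, -0.9659]] × [11, -5]ᵀ
= [(-0.9659)(11) + (-0.2588)(-5), (0.2588)(11) + (-0.9659)(-5)]ᵀ
= [-9.3309, 7.6763]ᵀ
Result: (-9.3309, 7.6763)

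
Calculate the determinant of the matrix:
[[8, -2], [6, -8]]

For a 2×2 matrix [[a, b], [c, d]], det = ad - bc
det = (8)(-8) - (-2)(6) = -64 - -12 = -52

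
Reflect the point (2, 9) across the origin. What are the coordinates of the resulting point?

Reflection across origin: (2, 9) → (-2, -9)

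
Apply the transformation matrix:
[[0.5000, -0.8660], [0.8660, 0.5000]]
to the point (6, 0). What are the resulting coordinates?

Matrix multiplication:
[[0.5000, -0.8660], [0.8660, 0.5000]] × [6, 0]ᵀ
= [(0.5000)(6) + (-0.8660)(0), (0.8660)(6) + (0.5000)(0)]ᵀ
= [3, 5.1960]ᵀ
Result: (3, 5.1960)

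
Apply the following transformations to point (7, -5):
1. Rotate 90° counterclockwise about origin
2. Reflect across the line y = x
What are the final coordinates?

Step 1: Rotate 90° → (5, 7)
Step 2: Reflect across line y = x → (7, 5)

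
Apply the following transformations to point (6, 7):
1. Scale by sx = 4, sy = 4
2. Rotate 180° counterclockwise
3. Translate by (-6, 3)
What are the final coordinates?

Step 1: Scale → (24, 28)
Step 2: Rotate 180° → (-24, -28)
Step 3: Translate → (-30, -25)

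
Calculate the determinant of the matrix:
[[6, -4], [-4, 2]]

For a 2×2 matrix [[a, b], [c, d]], det = ad - bc
det = (6)(2) - (-4)(-4) = 12 - 16 = -4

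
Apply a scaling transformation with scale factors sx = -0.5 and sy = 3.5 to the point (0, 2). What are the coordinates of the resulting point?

Scaling matrix:
[[-0.50, 0], [0, 3.50]]
Result: (0 × -0.5, 2 × 3.5) = (0, 7)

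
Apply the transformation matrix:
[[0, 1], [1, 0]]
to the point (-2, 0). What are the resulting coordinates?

Matrix multiplication:
[[0, 1], [1, 0]] × [-2, 0]ᵀ
= [(0)(-2) + (1)(0), (1)(-2) + (0)(0)]ᵀ
= [0, -2]ᵀ
Result: (0, -2)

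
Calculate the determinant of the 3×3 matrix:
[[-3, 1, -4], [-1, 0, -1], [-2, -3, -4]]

Expansion along first row:
det = -3·det([[0,-1],[-3,-4]]) - 1·det([[-1,-1],[-2,-4]]) + -4·det([[-1,0],[-2,-3]])
    = -3·(0·-4 - -1·-3) - 1·(-1·-4 - -1·-2) + -4·(-1·-3 - 0·-2)
    = -3·-3 - 1·2 + -4·3
    = 9 + -2 + -12 = -5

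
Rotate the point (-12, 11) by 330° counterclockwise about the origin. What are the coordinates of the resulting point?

Rotation matrix for 330°: [[cos 330°, -sin 330°], [sin 330°, cos 330°]] ≈ [[0.866025, 0.500000], [-0.500000, 0.866025]]
[[0.866025, 0.500000], [-0.500000, 0.866025]] × [-12, 11]ᵀ ≈ [-4.8923, 15.5263]ᵀ
Result: (-4.8923, 15.5263)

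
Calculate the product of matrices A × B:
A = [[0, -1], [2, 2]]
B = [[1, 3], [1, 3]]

Matrix multiplication:
C[0][0] = 0×1 + -1×1 = -1
C[0][1] = 0×3 + -1×3 = -3
C[1][0] = 2×1 + 2×1 = 4
C[1][1] = 2×3 + 2×3 = 12
Result: [[-1, -3], [4, 12]]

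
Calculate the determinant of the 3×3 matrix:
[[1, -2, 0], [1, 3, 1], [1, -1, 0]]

Expansion along first row:
det = 1·det([[3,1],[-1,0]]) - -2·det([[1,1],[1,0]]) + 0·det([[1,3],[1,-1]])
    = 1·(3·0 - 1·-1) - -2·(1·0 - 1·1) + 0·(1·-1 - 3·1)
    = 1·1 - -2·-1 + 0·-4
    = 1 + -2 + 0 = -1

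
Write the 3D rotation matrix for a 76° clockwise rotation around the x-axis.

Rotation matrix for clockwise 76° around x-axis:
A clockwise rotation by 76° is a counterclockwise rotation by -76°.
cos(-76°) = 0.2419, sin(-76°) = -0.9703
Result: [[1, 0, 0], [0, 0.2419, 0.9703], [0, -0.9703, 0.2419]]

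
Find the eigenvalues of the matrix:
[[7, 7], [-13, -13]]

Characteristic equation: det(A - λI) = 0
λ² - (trace)λ + (det) = 0
trace = 7 + -13 = -6, det = (7)(-13) - (7)(-13) = 0
λ² - (-6)λ + (0) = 0
λ = (-6 ± √((-6)² - 4·(0))) / 2 = (-6 ± √36) / 2
Solving: λ = -6, 0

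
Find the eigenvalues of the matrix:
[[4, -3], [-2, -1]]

Characteristic equation: det(A - λI) = 0
λ² - (trace)λ + (det) = 0
trace = 4 + -1 = 3, det = (4)(-1) - (-3)(-2) = -10
λ² - (3)λ + (-10) = 0
λ = (3 ± √((3)² - 4·(-10))) / 2 = (3 ± √49) / 2
Solving: λ = -2, 5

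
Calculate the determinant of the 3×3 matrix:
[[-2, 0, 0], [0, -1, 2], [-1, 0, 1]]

Expansion along first row:
det = -2·det([[-1,2],[0,1]]) - 0·det([[0,2],[-1,1]]) + 0·det([[0,-1],[-1,0]])
    = -2·(-1·1 - 2·0) - 0·(0·1 - 2·-1) + 0·(0·0 - -1·-1)
    = -2·-1 - 0·2 + 0·-1
    = 2 + 0 + 0 = 2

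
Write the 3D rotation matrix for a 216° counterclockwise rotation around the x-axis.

Rotation matrix for counterclockwise 216° around x-axis:
cos(216°) = -0.8090, sin(216°) = -0.5878
Result: [[1, 0, 0], [0, -0.8090, 0.5878], [0, -0.5878, -0.8090]]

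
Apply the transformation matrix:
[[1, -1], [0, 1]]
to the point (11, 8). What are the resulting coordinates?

Matrix multiplication:
[[1, -1], [0, 1]] × [11, 8]ᵀ
= [(1)(11) + (-1)(8), (0)(11) + (1)(8)]ᵀ
= [3, 8]ᵀ
Result: (3, 8)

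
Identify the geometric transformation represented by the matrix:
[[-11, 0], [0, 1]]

This matrix represents: non-uniform scaling by sx = -11, sy = 1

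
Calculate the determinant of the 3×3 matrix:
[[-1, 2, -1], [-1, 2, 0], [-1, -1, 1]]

Expansion along first row:
det = -1·det([[2,0],[-1,1]]) - 2·det([[-1,0],[-1,1]]) + -1·det([[-1,2],[-1,-1]])
    = -1·(2·1 - 0·-1) - 2·(-1·1 - 0·-1) + -1·(-1·-1 - 2·-1)
    = -1·2 - 2·-1 + -1·3
    = -2 + 2 + -3 = -3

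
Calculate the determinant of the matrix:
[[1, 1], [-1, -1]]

For a 2×2 matrix [[a, b], [c, d]], det = ad - bc
det = (1)(-1) - (1)(-1) = -1 - -1 = 0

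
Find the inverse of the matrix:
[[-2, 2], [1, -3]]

For [[a,b],[c,d]], inverse = (1/det)·[[d,-b],[-c,a]]
det = (-2)(-3) - (2)(1) = 6 - 2 = 4
Inverse = (1/4)·[[-3, -2], [-1, -2]]
= [[-3/4, -1/2], [-1/4, -1/2]]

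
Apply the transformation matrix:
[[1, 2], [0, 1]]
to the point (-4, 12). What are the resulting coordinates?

Matrix multiplication:
[[1, 2], [0, 1]] × [-4, 12]ᵀ
= [(1)(-4) + (2)(12), (0)(-4) + (1)(12)]ᵀ
= [20, 12]ᵀ
Result: (20, 12)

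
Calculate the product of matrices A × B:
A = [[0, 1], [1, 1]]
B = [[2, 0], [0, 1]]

Matrix multiplication:
C[0][0] = 0×2 + 1×0 = 0
C[0][1] = 0×0 + 1×1 = 1
C[1][0] = 1×2 + 1×0 = 2
C[1][1] = 1×0 + 1×1 = 1
Result: [[0, 1], [2, 1]]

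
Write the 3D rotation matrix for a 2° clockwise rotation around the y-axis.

Rotation matrix for clockwise 2° around y-axis:
A clockwise rotation by 2° is a counterclockwise rotation by -2°.
cos(-2°) = 0.9994, sin(-2°) = -0.0349
Result: [[0.9994, 0, -0.0349], [0, 1, 0], [0.0349, 0, 0.9994]]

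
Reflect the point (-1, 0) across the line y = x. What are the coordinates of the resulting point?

Reflection across line y = x: (-1, 0) → (0, -1)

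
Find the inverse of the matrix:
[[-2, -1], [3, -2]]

For [[a,b],[c,d]], inverse = (1/det)·[[d,-b],[-c,a]]
det = (-2)(-2) - (-1)(3) = 4 - -3 = 7
Inverse = (1/7)·[[-2, 1], [-3, -2]]
= [[-2/7, 1/7], [-3/7, -2/7]]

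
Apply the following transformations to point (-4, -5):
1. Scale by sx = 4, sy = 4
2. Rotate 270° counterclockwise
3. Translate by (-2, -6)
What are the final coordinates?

Step 1: Scale → (-16, -20)
Step 2: Rotate 270° → (-20, 16)
Step 3: Translate → (-22, 10)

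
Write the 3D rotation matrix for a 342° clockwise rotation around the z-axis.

Rotation matrix for clockwise 342° around z-axis:
A clockwise rotation by 342° is a counterclockwise rotation by -342°.
cos(-342°) = 0.9511, sin(-342°) = 0.3090
Result: [[0.9511, -0.3090, 0], [0.3090, 0.9511, 0], [0, 0, 1]]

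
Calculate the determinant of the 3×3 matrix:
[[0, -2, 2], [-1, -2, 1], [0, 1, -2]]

Expansion along first row:
det = 0·det([[-2,1],[1,-2]]) - -2·det([[-1,1],[0,-2]]) + 2·det([[-1,-2],[0,1]])
    = 0·(-2·-2 - 1·1) - -2·(-1·-2 - 1·0) + 2·(-1·1 - -2·0)
    = 0·3 - -2·2 + 2·-1
    = 0 + 4 + -2 = 2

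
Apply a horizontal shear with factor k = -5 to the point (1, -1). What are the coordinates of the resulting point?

Shear matrix for horizontal shear with factor k = -5:
[[1, -5], [0, 1]]
Result: (1, -1) → (6, -1)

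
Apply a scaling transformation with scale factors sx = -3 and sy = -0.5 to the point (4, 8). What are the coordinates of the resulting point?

Scaling matrix:
[[-3, 0], [0, -0.50]]
Result: (4 × -3, 8 × -0.5) = (-12, -4)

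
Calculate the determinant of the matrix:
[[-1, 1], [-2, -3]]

For a 2×2 matrix [[a, b], [c, d]], det = ad - bc
det = (-1)(-3) - (1)(-2) = 3 - -2 = 5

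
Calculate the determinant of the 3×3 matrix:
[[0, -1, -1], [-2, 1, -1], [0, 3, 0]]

Expansion along first row:
det = 0·det([[1,-1],[3,0]]) - -1·det([[-2,-1],[0,0]]) + -1·det([[-2,1],[0,3]])
    = 0·(1·0 - -1·3) - -1·(-2·0 - -1·0) + -1·(-2·3 - 1·0)
    = 0·3 - -1·0 + -1·-6
    = 0 + 0 + 6 = 6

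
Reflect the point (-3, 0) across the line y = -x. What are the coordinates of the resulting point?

Reflection across line y = -x: (-3, 0) → (0, 3)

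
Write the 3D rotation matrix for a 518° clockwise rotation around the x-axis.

Rotation matrix for clockwise 518° around x-axis:
A clockwise rotation by 518° is a counterclockwise rotation by -518°.
cos(-518°) = -0.9272, sin(-518°) = -0.3746
Result: [[1, 0, 0], [0, -0.9272, 0.3746], [0, -0.3746, -0.9272]]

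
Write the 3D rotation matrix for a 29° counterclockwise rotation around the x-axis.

Rotation matrix for counterclockwise 29° around x-axis:
cos(29°) = 0.8746, sin(29°) = 0.4848
Result: [[1, 0, 0], [0, 0.8746, -0.4848], [0, 0.4848, 0.8746]]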